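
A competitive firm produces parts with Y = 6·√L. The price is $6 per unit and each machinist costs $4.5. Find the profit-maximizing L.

MP_L = (1/2)·6·L^(-1/2) = 3·L^(-1/2).
Profit maximization for a price taker requires P·MP_L = w: 6·3·L^(-1/2) = 4.5.
So L^(-1/2) = 0.25, which gives L = 16.

L* = 16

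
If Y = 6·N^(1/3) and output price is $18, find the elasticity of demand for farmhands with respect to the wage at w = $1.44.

ε = -1.5

MP_N = (1/3)·6·N^(-2/3), so P·MP_N = w gives 36·N^(-2/3) = w.
Solving, N(w) = (36/w)^(3/2). This is a constant-elasticity form: N ∝ w^(−3/2), so ε = −3/2.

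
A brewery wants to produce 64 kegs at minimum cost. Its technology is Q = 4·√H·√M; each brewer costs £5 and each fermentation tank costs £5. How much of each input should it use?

H* = 16, M* = 16

Cost minimization requires the marginal rate of technical substitution to equal the input-price ratio: MP_H/MP_M = w/r.
Here MP_H/MP_M = (1/2)·(M/H)/(1/2) = (M/H). Setting this equal to 5/5 = 1 gives M = H.
Substituting into Q = 64: 4·H^(1/2)·(H)^(1/2) = 64.
Solving, H = 16 and M = 16.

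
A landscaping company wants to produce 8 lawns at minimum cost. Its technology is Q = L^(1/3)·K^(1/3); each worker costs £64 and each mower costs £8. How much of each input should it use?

Cost minimization requires the marginal rate of technical substitution to equal the input-price ratio: MP_L/MP_K = w/r.
Here MP_L/MP_K = (1/3)·(K/L)/(1/3) = (K/L). Setting this equal to 64/8 = 8 gives K = 8L.
Substituting into Q = 8: L^(1/3)·(8L)^(1/3) = 8.
Solving, L = 8 and K = 64.

L* = 8, K* = 64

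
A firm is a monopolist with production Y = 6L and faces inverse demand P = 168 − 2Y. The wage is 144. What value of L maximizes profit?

Marginal revenue from the inverse demand is MR = 168 − 4Y.
The marginal product is MP_L = 6.
A monopolist hires until marginal revenue product equals the wage: MR·MP_L = w.
(168 − 24L)·6 = 144, so L = 6.

L* = 6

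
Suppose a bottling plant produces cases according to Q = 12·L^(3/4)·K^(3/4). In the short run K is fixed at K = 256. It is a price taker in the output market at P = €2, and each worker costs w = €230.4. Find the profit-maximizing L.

With K = 256, MP_L = (3/4)·12·L^(-1/4)·256^(3/4) = 576·L^(-1/4).
Profit maximization for a price taker requires P·MP_L = w: 2·576·L^(-1/4) = 230.4.
So L^(-1/4) = 0.2, which gives L = 625.

L* = 625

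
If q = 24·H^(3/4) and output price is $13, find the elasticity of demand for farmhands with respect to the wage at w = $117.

MP_H = (3/4)·24·H^(-1/4), so P·MP_H = w gives 234·H^(-1/4) = w.
Solving, H(w) = (234/w)^(4). This is a constant-elasticity form: H ∝ w^(−4), so ε = −4.

ε = -4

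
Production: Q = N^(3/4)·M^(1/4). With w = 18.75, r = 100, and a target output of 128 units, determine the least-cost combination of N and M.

N* = 256, M* = 16

Cost minimization requires the marginal rate of technical substitution to equal the input-price ratio: MP_N/MP_M = w/r.
Here MP_N/MP_M = (3/4)·(M/N)/(1/4) = 3·(M/N). Setting this equal to 18.75/100 = 0.1875 gives M = 0.0625N.
Substituting into Q = 128: N^(3/4)·(0.0625N)^(1/4) = 128.
Solving, N = 256 and M = 16.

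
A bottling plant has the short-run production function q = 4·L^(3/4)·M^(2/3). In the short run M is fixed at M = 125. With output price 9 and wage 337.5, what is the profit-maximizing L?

With M = 125, MP_L = (3/4)·4·L^(-1/4)·125^(2/3) = 75·L^(-1/4).
Profit maximization for a price taker requires P·MP_L = w: 9·75·L^(-1/4) = 337.5.
So L^(-1/4) = 0.5, which gives L = 16.

L* = 16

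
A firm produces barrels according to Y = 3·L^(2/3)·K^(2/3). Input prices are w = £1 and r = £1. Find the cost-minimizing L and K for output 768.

Cost minimization requires the marginal rate of technical substitution to equal the input-price ratio: MP_L/MP_K = w/r.
Here MP_L/MP_K = (2/3)·(K/L)/(2/3) = (K/L). Setting this equal to 1/1 = 1 gives K = L.
Substituting into Y = 768: 3·L^(2/3)·(L)^(2/3) = 768.
Solving, L = 64 and K = 64.

L* = 64, K* = 64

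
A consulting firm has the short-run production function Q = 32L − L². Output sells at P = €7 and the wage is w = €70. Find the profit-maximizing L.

L* = 11

The marginal product of L is MP_L = 32 − 2L.
A price-taking firm hires until the value of the marginal product equals the wage: P·MP_L = w, so 7·(32 − 2L) = 70.
Then 32 − 2L = 10, giving L = 11.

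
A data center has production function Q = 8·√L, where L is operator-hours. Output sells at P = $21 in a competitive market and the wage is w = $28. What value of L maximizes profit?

L* = 9

MP_L = (1/2)·8·L^(-1/2) = 4·L^(-1/2).
Profit maximization for a price taker requires P·MP_L = w: 21·4·L^(-1/2) = 28.
So L^(-1/2) = 1/3, which gives L = 9.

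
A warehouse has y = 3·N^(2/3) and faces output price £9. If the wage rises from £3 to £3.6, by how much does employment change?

ΔN = -91

From P·MP_N = w with MP_N = 2·N^(-1/3), the labor demand is N(w) = (18/w)^(3).
At w = 3: N = 216. At w = 3.6: N = 125.
ΔN = 125 − 216 = -91.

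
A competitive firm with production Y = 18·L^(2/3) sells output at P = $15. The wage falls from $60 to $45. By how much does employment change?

From P·MP_L = w with MP_L = 12·L^(-1/3), the labor demand is L(w) = (180/w)^(3).
At w = 60: L = 27. At w = 45: L = 64.
ΔL = 64 − 27 = 37.

ΔL = 37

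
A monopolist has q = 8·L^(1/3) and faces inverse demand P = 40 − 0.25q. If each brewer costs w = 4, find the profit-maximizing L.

L* = 64

Marginal revenue from the inverse demand is MR = 40 − 0.5q.
The marginal product is MP_L = (8/3)·L^(-2/3).
A monopolist hires until marginal revenue product equals the wage: MR·MP_L = w.
At L, q = 8·L^(1/3). Substituting and solving: (40 − 4·L^(1/3))·(8/3)·L^(-2/3) = 4 gives L = 64.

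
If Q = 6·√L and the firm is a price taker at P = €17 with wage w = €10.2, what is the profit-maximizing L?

L* = 25

MP_L = (1/2)·6·L^(-1/2) = 3·L^(-1/2).
Profit maximization for a price taker requires P·MP_L = w: 17·3·L^(-1/2) = 10.2.
So L^(-1/2) = 0.2, which gives L = 25.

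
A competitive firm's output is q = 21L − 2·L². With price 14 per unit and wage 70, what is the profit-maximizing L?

L* = 4

The marginal product of L is MP_L = 21 − 4L.
A price-taking firm hires until the value of the marginal product equals the wage: P·MP_L = w, so 14·(21 − 4L) = 70.
Then 21 − 4L = 5, giving L = 4.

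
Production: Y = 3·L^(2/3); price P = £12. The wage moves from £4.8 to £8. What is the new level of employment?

L* = 27

From P·MP_L = w with MP_L = 2·L^(-1/3), the labor demand is L(w) = (24/w)^(3).
At w = 4.8: L = 125. At w = 8: L = 27.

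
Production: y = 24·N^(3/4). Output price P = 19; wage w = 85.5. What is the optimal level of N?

N* = 256

MP_N = (3/4)·24·N^(-1/4) = 18·N^(-1/4).
Profit maximization for a price taker requires P·MP_N = w: 19·18·N^(-1/4) = 85.5.
So N^(-1/4) = 0.25, which gives N = 256.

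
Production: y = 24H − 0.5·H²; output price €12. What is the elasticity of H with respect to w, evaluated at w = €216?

From P·MP_H = w with MP_H = 24 − H, labor demand is H(w) = 24 − w/12.
dH/dw = −1/(12) = -1/12.
At w = 216, H = 6, so ε = (dH/dw)·(w/H) = (-1/12)·(216/6) = -3.

ε = -3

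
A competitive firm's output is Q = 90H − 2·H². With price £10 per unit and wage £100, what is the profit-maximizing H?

H* = 20

The marginal product of H is MP_H = 90 − 4H.
A price-taking firm hires until the value of the marginal product equals the wage: P·MP_H = w, so 10·(90 − 4H) = 100.
Then 90 − 4H = 10, giving H = 20.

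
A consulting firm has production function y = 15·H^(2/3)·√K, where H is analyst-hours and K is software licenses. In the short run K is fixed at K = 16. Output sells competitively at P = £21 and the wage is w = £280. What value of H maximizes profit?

With K = 16, MP_H = (2/3)·15·H^(-1/3)·16^(1/2) = 40·H^(-1/3).
Profit maximization for a price taker requires P·MP_H = w: 21·40·H^(-1/3) = 280.
So H^(-1/3) = 1/3, which gives H = 27.

H* = 27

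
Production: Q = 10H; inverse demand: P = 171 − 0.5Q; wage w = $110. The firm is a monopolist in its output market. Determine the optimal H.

H* = 16

Marginal revenue from the inverse demand is MR = 171 − Q.
The marginal product is MP_H = 10.
A monopolist hires until marginal revenue product equals the wage: MR·MP_H = w.
(171 − 10H)·10 = 110, so H = 16.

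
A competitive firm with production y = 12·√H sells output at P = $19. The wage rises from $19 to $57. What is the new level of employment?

H* = 4

From P·MP_H = w with MP_H = 6·H^(-1/2), the labor demand is H(w) = (114/w)^(2).
At w = 19: H = 36. At w = 57: H = 4.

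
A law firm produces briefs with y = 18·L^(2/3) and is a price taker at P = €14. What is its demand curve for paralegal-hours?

L(w) = 4741632/w³

MP_L = (2/3)·18·L^(-1/3) = 12·L^(-1/3).
Setting P·MP_L = w: 168·L^(-1/3) = w.
Solving for L: L^(-1/3) = w/168, so L = (168/w)^(3).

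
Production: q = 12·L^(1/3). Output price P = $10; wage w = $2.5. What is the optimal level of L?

MP_L = (1/3)·12·L^(-2/3) = 4·L^(-2/3).
Profit maximization for a price taker requires P·MP_L = w: 10·4·L^(-2/3) = 2.5.
So L^(-2/3) = 0.0625, which gives L = 64.

L* = 64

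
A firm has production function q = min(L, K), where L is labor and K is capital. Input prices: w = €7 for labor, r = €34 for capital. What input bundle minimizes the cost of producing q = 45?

L* = 45, K* = 45

With a fixed-proportions technology, the cost-minimizing bundle uses no slack in either input: L = K = q.
So L = 45 and K = 45.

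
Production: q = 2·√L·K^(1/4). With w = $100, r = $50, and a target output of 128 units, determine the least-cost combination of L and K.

Cost minimization requires the marginal rate of technical substitution to equal the input-price ratio: MP_L/MP_K = w/r.
Here MP_L/MP_K = (1/2)·(K/L)/(1/4) = 2·(K/L). Setting this equal to 100/50 = 2 gives K = L.
Substituting into q = 128: 2·L^(1/2)·(L)^(1/4) = 128.
Solving, L = 256 and K = 256.

L* = 256, K* = 256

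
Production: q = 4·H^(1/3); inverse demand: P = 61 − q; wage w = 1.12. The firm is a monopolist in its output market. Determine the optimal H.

H* = 125

Marginal revenue from the inverse demand is MR = 61 − 2q.
The marginal product is MP_H = (4/3)·H^(-2/3).
A monopolist hires until marginal revenue product equals the wage: MR·MP_H = w.
At H, q = 4·H^(1/3). Substituting and solving: (61 − 8·H^(1/3))·(4/3)·H^(-2/3) = 1.12 gives H = 125.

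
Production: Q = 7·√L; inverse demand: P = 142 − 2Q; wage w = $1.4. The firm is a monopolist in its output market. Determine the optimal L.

L* = 25

Marginal revenue from the inverse demand is MR = 142 − 4Q.
The marginal product is MP_L = 3.5·L^(-1/2).
A monopolist hires until marginal revenue product equals the wage: MR·MP_L = w.
At L, Q = 7·√L. Substituting and solving: (142 − 28·√L)·3.5·L^(-1/2) = 1.4 gives L = 25.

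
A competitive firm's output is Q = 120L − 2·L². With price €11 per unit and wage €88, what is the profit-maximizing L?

L* = 28

The marginal product of L is MP_L = 120 − 4L.
A price-taking firm hires until the value of the marginal product equals the wage: P·MP_L = w, so 11·(120 − 4L) = 88.
Then 120 − 4L = 8, giving L = 28.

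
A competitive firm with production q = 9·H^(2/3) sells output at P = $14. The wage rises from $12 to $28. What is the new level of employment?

From P·MP_H = w with MP_H = 6·H^(-1/3), the labor demand is H(w) = (84/w)^(3).
At w = 12: H = 343. At w = 28: H = 27.

H* = 27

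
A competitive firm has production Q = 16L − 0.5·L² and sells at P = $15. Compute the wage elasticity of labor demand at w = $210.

ε = -7

From P·MP_L = w with MP_L = 16 − L, labor demand is L(w) = 16 − w/15.
dL/dw = −1/(15) = -1/15.
At w = 210, L = 2, so ε = (dL/dw)·(w/L) = (-1/15)·(210/2) = -7.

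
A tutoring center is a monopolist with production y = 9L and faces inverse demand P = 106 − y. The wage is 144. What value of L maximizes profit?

L* = 5

Marginal revenue from the inverse demand is MR = 106 − 2y.
The marginal product is MP_L = 9.
A monopolist hires until marginal revenue product equals the wage: MR·MP_L = w.
(106 − 18L)·9 = 144, so L = 5.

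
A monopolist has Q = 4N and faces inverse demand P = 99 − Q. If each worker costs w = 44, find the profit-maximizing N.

Marginal revenue from the inverse demand is MR = 99 − 2Q.
The marginal product is MP_N = 4.
A monopolist hires until marginal revenue product equals the wage: MR·MP_N = w.
(99 − 8N)·4 = 44, so N = 11.

N* = 11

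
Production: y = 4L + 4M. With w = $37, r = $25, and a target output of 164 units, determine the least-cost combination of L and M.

L* = 0, M* = 41

The inputs are perfect substitutes, so the firm uses whichever has the lower cost per unit of output.
Cost per unit of output via L is w/4 = 9.25; via M it is r/4 = 6.25. M is cheaper.
Producing y = 164 with M alone: L = 0, M = 41.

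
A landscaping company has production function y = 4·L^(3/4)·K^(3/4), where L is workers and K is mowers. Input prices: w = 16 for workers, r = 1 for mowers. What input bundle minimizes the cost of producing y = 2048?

Cost minimization requires the marginal rate of technical substitution to equal the input-price ratio: MP_L/MP_K = w/r.
Here MP_L/MP_K = (3/4)·(K/L)/(3/4) = (K/L). Setting this equal to 16/1 = 16 gives K = 16L.
Substituting into y = 2048: 4·L^(3/4)·(16L)^(3/4) = 2048.
Solving, L = 16 and K = 256.

L* = 16, K* = 256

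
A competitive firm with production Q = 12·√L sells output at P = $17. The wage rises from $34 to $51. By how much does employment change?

ΔL = -5

From P·MP_L = w with MP_L = 6·L^(-1/2), the labor demand is L(w) = (102/w)^(2).
At w = 34: L = 9. At w = 51: L = 4.
ΔL = 4 − 9 = -5.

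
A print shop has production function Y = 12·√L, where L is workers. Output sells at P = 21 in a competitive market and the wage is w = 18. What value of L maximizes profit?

MP_L = (1/2)·12·L^(-1/2) = 6·L^(-1/2).
Profit maximization for a price taker requires P·MP_L = w: 21·6·L^(-1/2) = 18.
So L^(-1/2) = 1/7, which gives L = 49.

L* = 49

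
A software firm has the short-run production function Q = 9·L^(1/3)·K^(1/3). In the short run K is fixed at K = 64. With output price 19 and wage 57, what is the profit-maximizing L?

With K = 64, MP_L = (1/3)·9·L^(-2/3)·64^(1/3) = 12·L^(-2/3).
Profit maximization for a price taker requires P·MP_L = w: 19·12·L^(-2/3) = 57.
So L^(-2/3) = 0.25, which gives L = 8.

L* = 8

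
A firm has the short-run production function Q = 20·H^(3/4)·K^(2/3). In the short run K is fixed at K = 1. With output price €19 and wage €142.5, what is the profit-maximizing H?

With K = 1, MP_H = (3/4)·20·H^(-1/4)·1^(2/3) = 15·H^(-1/4).
Profit maximization for a price taker requires P·MP_H = w: 19·15·H^(-1/4) = 142.5.
So H^(-1/4) = 0.5, which gives H = 16.

H* = 16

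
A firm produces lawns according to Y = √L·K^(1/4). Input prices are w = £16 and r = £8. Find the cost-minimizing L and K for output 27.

Cost minimization requires the marginal rate of technical substitution to equal the input-price ratio: MP_L/MP_K = w/r.
Here MP_L/MP_K = (1/2)·(K/L)/(1/4) = 2·(K/L). Setting this equal to 16/8 = 2 gives K = L.
Substituting into Y = 27: L^(1/2)·(L)^(1/4) = 27.
Solving, L = 81 and K = 81.

L* = 81, K* = 81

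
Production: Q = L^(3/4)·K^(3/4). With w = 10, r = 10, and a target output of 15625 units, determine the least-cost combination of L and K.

L* = 625, K* = 625

Cost minimization requires the marginal rate of technical substitution to equal the input-price ratio: MP_L/MP_K = w/r.
Here MP_L/MP_K = (3/4)·(K/L)/(3/4) = (K/L). Setting this equal to 10/10 = 1 gives K = L.
Substituting into Q = 15625: L^(3/4)·(L)^(3/4) = 15625.
Solving, L = 625 and K = 625.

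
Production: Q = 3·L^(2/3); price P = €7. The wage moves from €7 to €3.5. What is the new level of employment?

From P·MP_L = w with MP_L = 2·L^(-1/3), the labor demand is L(w) = (14/w)^(3).
At w = 7: L = 8. At w = 3.5: L = 64.

L* = 64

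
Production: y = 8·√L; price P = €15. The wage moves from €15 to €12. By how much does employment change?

ΔL = 9

From P·MP_L = w with MP_L = 4·L^(-1/2), the labor demand is L(w) = (60/w)^(2).
At w = 15: L = 16. At w = 12: L = 25.
ΔL = 25 − 16 = 9.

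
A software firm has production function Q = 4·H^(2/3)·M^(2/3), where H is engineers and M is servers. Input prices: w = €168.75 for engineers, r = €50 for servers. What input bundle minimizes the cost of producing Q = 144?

H* = 8, M* = 27

Cost minimization requires the marginal rate of technical substitution to equal the input-price ratio: MP_H/MP_M = w/r.
Here MP_H/MP_M = (2/3)·(M/H)/(2/3) = (M/H). Setting this equal to 168.75/50 = 3.375 gives M = 3.375H.
Substituting into Q = 144: 4·H^(2/3)·(3.375H)^(2/3) = 144.
Solving, H = 8 and M = 27.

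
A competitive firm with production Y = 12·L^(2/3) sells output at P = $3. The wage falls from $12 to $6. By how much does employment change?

ΔL = 56

From P·MP_L = w with MP_L = 8·L^(-1/3), the labor demand is L(w) = (24/w)^(3).
At w = 12: L = 8. At w = 6: L = 64.
ΔL = 64 − 8 = 56.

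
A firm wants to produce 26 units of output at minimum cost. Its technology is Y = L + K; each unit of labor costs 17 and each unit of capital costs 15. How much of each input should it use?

L* = 0, K* = 26

The inputs are perfect substitutes, so the firm uses whichever has the lower cost per unit of output.
Cost per unit of output via L is 17; via K it is 15. K is cheaper.
Producing Y = 26 with K alone: L = 0, K = 26.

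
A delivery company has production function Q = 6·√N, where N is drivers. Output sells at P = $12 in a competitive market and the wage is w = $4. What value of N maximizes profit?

N* = 81

MP_N = (1/2)·6·N^(-1/2) = 3·N^(-1/2).
Profit maximization for a price taker requires P·MP_N = w: 12·3·N^(-1/2) = 4.
So N^(-1/2) = 1/9, which gives N = 81.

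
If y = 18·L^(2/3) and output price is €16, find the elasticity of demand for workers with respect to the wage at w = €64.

MP_L = (2/3)·18·L^(-1/3), so P·MP_L = w gives 192·L^(-1/3) = w.
Solving, L(w) = (192/w)^(3). This is a constant-elasticity form: L ∝ w^(−3), so ε = −3.

ε = -3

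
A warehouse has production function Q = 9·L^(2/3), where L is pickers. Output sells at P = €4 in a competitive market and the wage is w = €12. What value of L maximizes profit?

MP_L = (2/3)·9·L^(-1/3) = 6·L^(-1/3).
Profit maximization for a price taker requires P·MP_L = w: 4·6·L^(-1/3) = 12.
So L^(-1/3) = 0.5, which gives L = 8.

L* = 8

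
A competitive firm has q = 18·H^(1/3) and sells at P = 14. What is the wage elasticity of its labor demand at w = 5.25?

ε = -1.5

MP_H = (1/3)·18·H^(-2/3), so P·MP_H = w gives 84·H^(-2/3) = w.
Solving, H(w) = (84/w)^(3/2). This is a constant-elasticity form: H ∝ w^(−3/2), so ε = −3/2.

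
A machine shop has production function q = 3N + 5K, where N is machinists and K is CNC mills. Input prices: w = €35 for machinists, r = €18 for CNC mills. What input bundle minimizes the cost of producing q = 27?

N* = 0, K* = 5.4

The inputs are perfect substitutes, so the firm uses whichever has the lower cost per unit of output.
Cost per unit of output via N is w/3 = 35/3; via K it is r/5 = 3.6. K is cheaper.
Producing q = 27 with K alone: N = 0, K = 5.4.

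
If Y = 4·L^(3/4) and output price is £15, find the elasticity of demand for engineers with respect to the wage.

MP_L = (3/4)·4·L^(-1/4), so P·MP_L = w gives 45·L^(-1/4) = w.
Solving, L(w) = (45/w)^(4). This is a constant-elasticity form: L ∝ w^(−4), so ε = −4.

ε = -4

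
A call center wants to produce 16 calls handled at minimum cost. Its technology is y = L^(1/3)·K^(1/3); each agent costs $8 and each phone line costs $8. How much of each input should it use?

L* = 64, K* = 64

Cost minimization requires the marginal rate of technical substitution to equal the input-price ratio: MP_L/MP_K = w/r.
Here MP_L/MP_K = (1/3)·(K/L)/(1/3) = (K/L). Setting this equal to 8/8 = 1 gives K = L.
Substituting into y = 16: L^(1/3)·(L)^(1/3) = 16.
Solving, L = 64 and K = 64.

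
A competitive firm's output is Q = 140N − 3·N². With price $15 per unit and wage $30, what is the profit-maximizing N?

The marginal product of N is MP_N = 140 − 6N.
A price-taking firm hires until the value of the marginal product equals the wage: P·MP_N = w, so 15·(140 − 6N) = 30.
Then 140 − 6N = 2, giving N = 23.

N* = 23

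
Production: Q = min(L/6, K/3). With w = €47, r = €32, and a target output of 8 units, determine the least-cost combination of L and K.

With a fixed-proportions technology, the cost-minimizing bundle uses no slack in either input: L/6 = K/3 = Q.
So L = 6·8 = 48 and K = 3·8 = 24.

L* = 48, K* = 24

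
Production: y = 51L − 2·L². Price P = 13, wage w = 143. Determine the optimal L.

The marginal product of L is MP_L = 51 − 4L.
A price-taking firm hires until the value of the marginal product equals the wage: P·MP_L = w, so 13·(51 − 4L) = 143.
Then 51 − 4L = 11, giving L = 10.

L* = 10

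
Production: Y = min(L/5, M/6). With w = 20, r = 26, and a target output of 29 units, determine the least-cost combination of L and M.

L* = 145, M* = 174

With a fixed-proportions technology, the cost-minimizing bundle uses no slack in either input: L/5 = M/6 = Y.
So L = 5·29 = 145 and M = 6·29 = 174.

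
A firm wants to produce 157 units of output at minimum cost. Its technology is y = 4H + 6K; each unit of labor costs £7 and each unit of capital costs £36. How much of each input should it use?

The inputs are perfect substitutes, so the firm uses whichever has the lower cost per unit of output.
Cost per unit of output via H is w/4 = 1.75; via K it is r/6 = 6. H is cheaper.
Producing y = 157 with H alone: H = 39.25, K = 0.

H* = 39.25, K* = 0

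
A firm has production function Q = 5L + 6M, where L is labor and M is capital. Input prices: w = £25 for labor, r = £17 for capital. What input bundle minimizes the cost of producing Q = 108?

L* = 0, M* = 18

The inputs are perfect substitutes, so the firm uses whichever has the lower cost per unit of output.
Cost per unit of output via L is w/5 = 5; via M it is r/6 = 17/6. M is cheaper.
Producing Q = 108 with M alone: L = 0, M = 18.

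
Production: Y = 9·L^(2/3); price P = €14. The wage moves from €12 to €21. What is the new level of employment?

From P·MP_L = w with MP_L = 6·L^(-1/3), the labor demand is L(w) = (84/w)^(3).
At w = 12: L = 343. At w = 21: L = 64.

L* = 64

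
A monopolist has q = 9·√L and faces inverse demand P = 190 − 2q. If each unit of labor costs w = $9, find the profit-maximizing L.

Marginal revenue from the inverse demand is MR = 190 − 4q.
The marginal product is MP_L = 4.5·L^(-1/2).
A monopolist hires until marginal revenue product equals the wage: MR·MP_L = w.
At L, q = 9·√L. Substituting and solving: (190 − 36·√L)·4.5·L^(-1/2) = 9 gives L = 25.

L* = 25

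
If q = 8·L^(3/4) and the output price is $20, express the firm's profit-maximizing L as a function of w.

L(w) = (120/w)^(4)

MP_L = (3/4)·8·L^(-1/4) = 6·L^(-1/4).
Setting P·MP_L = w: 120·L^(-1/4) = w.
Solving for L: L^(-1/4) = w/120, so L = (120/w)^(4).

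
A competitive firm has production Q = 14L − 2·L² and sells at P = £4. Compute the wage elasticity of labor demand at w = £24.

From P·MP_L = w with MP_L = 14 − 4L, labor demand is L(w) = (14 − w/4)/4.
dL/dw = −1/(16) = -0.0625.
At w = 24, L = 2, so ε = (dL/dw)·(w/L) = (-0.0625)·(24/2) = -0.75.

ε = -0.75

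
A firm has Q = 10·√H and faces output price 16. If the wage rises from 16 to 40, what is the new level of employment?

H* = 4

From P·MP_H = w with MP_H = 5·H^(-1/2), the labor demand is H(w) = (80/w)^(2).
At w = 16: H = 25. At w = 40: H = 4.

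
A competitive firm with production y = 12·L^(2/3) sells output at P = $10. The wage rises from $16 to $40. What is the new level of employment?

L* = 8

From P·MP_L = w with MP_L = 8·L^(-1/3), the labor demand is L(w) = (80/w)^(3).
At w = 16: L = 125. At w = 40: L = 8.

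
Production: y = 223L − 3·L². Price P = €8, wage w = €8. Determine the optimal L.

L* = 37

The marginal product of L is MP_L = 223 − 6L.
A price-taking firm hires until the value of the marginal product equals the wage: P·MP_L = w, so 8·(223 − 6L) = 8.
Then 223 − 6L = 1, giving L = 37.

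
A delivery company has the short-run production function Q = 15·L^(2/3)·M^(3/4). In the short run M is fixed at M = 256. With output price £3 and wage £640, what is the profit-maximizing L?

L* = 27

With M = 256, MP_L = (2/3)·15·L^(-1/3)·256^(3/4) = 640·L^(-1/3).
Profit maximization for a price taker requires P·MP_L = w: 3·640·L^(-1/3) = 640.
So L^(-1/3) = 1/3, which gives L = 27.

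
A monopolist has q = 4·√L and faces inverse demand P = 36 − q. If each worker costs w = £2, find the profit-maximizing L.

Marginal revenue from the inverse demand is MR = 36 − 2q.
The marginal product is MP_L = 2·L^(-1/2).
A monopolist hires until marginal revenue product equals the wage: MR·MP_L = w.
At L, q = 4·√L. Substituting and solving: (36 − 8·√L)·2·L^(-1/2) = 2 gives L = 16.

L* = 16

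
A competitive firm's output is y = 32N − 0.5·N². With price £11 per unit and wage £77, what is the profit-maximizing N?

N* = 25

The marginal product of N is MP_N = 32 − N.
A price-taking firm hires until the value of the marginal product equals the wage: P·MP_N = w, so 11·(32 − N) = 77.
Then 32 − N = 7, giving N = 25.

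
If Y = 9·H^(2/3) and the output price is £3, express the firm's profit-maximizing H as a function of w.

H(w) = 5832/w³

MP_H = (2/3)·9·H^(-1/3) = 6·H^(-1/3).
Setting P·MP_H = w: 18·H^(-1/3) = w.
Solving for H: H^(-1/3) = w/18, so H = (18/w)^(3).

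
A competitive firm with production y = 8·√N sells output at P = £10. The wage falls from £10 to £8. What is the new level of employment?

N* = 25

From P·MP_N = w with MP_N = 4·N^(-1/2), the labor demand is N(w) = (40/w)^(2).
At w = 10: N = 16. At w = 8: N = 25.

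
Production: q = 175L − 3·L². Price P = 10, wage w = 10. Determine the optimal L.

L* = 29

The marginal product of L is MP_L = 175 − 6L.
A price-taking firm hires until the value of the marginal product equals the wage: P·MP_L = w, so 10·(175 − 6L) = 10.
Then 175 − 6L = 1, giving L = 29.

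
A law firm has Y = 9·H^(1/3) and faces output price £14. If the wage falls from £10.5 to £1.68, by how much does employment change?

ΔH = 117

From P·MP_H = w with MP_H = 3·H^(-2/3), the labor demand is H(w) = (42/w)^(3/2).
At w = 10.5: H = 8. At w = 1.68: H = 125.
ΔH = 125 − 8 = 117.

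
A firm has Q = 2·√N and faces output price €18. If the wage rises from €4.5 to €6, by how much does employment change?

From P·MP_N = w with MP_N = N^(-1/2), the labor demand is N(w) = (18/w)^(2).
At w = 4.5: N = 16. At w = 6: N = 9.
ΔN = 9 − 16 = -7.

ΔN = -7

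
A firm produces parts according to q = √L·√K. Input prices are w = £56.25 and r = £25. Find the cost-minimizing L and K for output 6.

Cost minimization requires the marginal rate of technical substitution to equal the input-price ratio: MP_L/MP_K = w/r.
Here MP_L/MP_K = (1/2)·(K/L)/(1/2) = (K/L). Setting this equal to 56.25/25 = 2.25 gives K = 2.25L.
Substituting into q = 6: L^(1/2)·(2.25L)^(1/2) = 6.
Solving, L = 4 and K = 9.

L* = 4, K* = 9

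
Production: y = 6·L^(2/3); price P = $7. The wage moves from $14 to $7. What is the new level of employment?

From P·MP_L = w with MP_L = 4·L^(-1/3), the labor demand is L(w) = (28/w)^(3).
At w = 14: L = 8. At w = 7: L = 64.

L* = 64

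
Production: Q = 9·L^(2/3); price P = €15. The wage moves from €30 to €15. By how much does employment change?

From P·MP_L = w with MP_L = 6·L^(-1/3), the labor demand is L(w) = (90/w)^(3).
At w = 30: L = 27. At w = 15: L = 216.
ΔL = 216 − 27 = 189.

ΔL = 189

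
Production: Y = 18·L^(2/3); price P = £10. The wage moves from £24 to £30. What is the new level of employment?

L* = 64

From P·MP_L = w with MP_L = 12·L^(-1/3), the labor demand is L(w) = (120/w)^(3).
At w = 24: L = 125. At w = 30: L = 64.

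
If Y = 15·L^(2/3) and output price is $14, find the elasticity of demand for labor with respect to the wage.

ε = -3

MP_L = (2/3)·15·L^(-1/3), so P·MP_L = w gives 140·L^(-1/3) = w.
Solving, L(w) = (140/w)^(3). This is a constant-elasticity form: L ∝ w^(−3), so ε = −3.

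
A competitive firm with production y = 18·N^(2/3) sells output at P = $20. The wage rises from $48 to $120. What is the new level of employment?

N* = 8

From P·MP_N = w with MP_N = 12·N^(-1/3), the labor demand is N(w) = (240/w)^(3).
At w = 48: N = 125. At w = 120: N = 8.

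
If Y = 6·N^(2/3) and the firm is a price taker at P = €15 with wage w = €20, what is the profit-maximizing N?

MP_N = (2/3)·6·N^(-1/3) = 4·N^(-1/3).
Profit maximization for a price taker requires P·MP_N = w: 15·4·N^(-1/3) = 20.
So N^(-1/3) = 1/3, which gives N = 27.

N* = 27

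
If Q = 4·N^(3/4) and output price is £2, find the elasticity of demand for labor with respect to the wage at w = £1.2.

ε = -4

MP_N = (3/4)·4·N^(-1/4), so P·MP_N = w gives 6·N^(-1/4) = w.
Solving, N(w) = (6/w)^(4). This is a constant-elasticity form: N ∝ w^(−4), so ε = −4.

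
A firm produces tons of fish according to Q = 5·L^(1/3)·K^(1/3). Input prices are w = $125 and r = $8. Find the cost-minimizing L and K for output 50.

Cost minimization requires the marginal rate of technical substitution to equal the input-price ratio: MP_L/MP_K = w/r.
Here MP_L/MP_K = (1/3)·(K/L)/(1/3) = (K/L). Setting this equal to 125/8 = 15.625 gives K = 15.625L.
Substituting into Q = 50: 5·L^(1/3)·(15.625L)^(1/3) = 50.
Solving, L = 8 and K = 125.

L* = 8, K* = 125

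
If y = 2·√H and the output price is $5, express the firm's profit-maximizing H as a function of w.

H(w) = 25/w²

MP_H = (1/2)·2·H^(-1/2) = H^(-1/2).
Setting P·MP_H = w: 5·H^(-1/2) = w.
Solving for H: H^(-1/2) = w/5, so H = (5/w)^(2).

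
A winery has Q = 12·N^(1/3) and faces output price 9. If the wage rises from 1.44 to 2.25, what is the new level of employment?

From P·MP_N = w with MP_N = 4·N^(-2/3), the labor demand is N(w) = (36/w)^(3/2).
At w = 1.44: N = 125. At w = 2.25: N = 64.

N* = 64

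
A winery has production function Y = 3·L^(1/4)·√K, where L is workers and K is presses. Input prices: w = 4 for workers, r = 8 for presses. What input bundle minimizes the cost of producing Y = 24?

Cost minimization requires the marginal rate of technical substitution to equal the input-price ratio: MP_L/MP_K = w/r.
Here MP_L/MP_K = (1/4)·(K/L)/(1/2) = 0.5·(K/L). Setting this equal to 4/8 = 0.5 gives K = L.
Substituting into Y = 24: 3·L^(1/4)·(L)^(1/2) = 24.
Solving, L = 16 and K = 16.

L* = 16, K* = 16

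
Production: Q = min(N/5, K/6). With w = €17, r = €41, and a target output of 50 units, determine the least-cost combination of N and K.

N* = 250, K* = 300

With a fixed-proportions technology, the cost-minimizing bundle uses no slack in either input: N/5 = K/6 = Q.
So N = 5·50 = 250 and K = 6·50 = 300.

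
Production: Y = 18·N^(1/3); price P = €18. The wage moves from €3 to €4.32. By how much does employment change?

From P·MP_N = w with MP_N = 6·N^(-2/3), the labor demand is N(w) = (108/w)^(3/2).
At w = 3: N = 216. At w = 4.32: N = 125.
ΔN = 125 − 216 = -91.

ΔN = -91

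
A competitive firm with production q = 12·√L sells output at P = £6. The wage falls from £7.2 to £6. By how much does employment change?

ΔL = 11

From P·MP_L = w with MP_L = 6·L^(-1/2), the labor demand is L(w) = (36/w)^(2).
At w = 7.2: L = 25. At w = 6: L = 36.
ΔL = 36 − 25 = 11.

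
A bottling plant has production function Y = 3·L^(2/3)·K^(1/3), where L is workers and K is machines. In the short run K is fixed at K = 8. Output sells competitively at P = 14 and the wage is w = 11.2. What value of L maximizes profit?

L* = 125

With K = 8, MP_L = (2/3)·3·L^(-1/3)·8^(1/3) = 4·L^(-1/3).
Profit maximization for a price taker requires P·MP_L = w: 14·4·L^(-1/3) = 11.2.
So L^(-1/3) = 0.2, which gives L = 125.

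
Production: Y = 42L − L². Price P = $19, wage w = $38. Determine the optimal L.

L* = 20

The marginal product of L is MP_L = 42 − 2L.
A price-taking firm hires until the value of the marginal product equals the wage: P·MP_L = w, so 19·(42 − 2L) = 38.
Then 42 − 2L = 2, giving L = 20.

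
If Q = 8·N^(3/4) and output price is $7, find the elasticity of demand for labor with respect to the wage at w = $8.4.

ε = -4

MP_N = (3/4)·8·N^(-1/4), so P·MP_N = w gives 42·N^(-1/4) = w.
Solving, N(w) = (42/w)^(4). This is a constant-elasticity form: N ∝ w^(−4), so ε = −4.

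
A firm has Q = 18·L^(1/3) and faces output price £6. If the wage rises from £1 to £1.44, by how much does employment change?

From P·MP_L = w with MP_L = 6·L^(-2/3), the labor demand is L(w) = (36/w)^(3/2).
At w = 1: L = 216. At w = 1.44: L = 125.
ΔL = 125 − 216 = -91.

ΔL = -91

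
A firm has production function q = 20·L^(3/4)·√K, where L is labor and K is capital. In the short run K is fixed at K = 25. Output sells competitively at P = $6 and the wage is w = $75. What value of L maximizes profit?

L* = 1296

With K = 25, MP_L = (3/4)·20·L^(-1/4)·25^(1/2) = 75·L^(-1/4).
Profit maximization for a price taker requires P·MP_L = w: 6·75·L^(-1/4) = 75.
So L^(-1/4) = 1/6, which gives L = 1296.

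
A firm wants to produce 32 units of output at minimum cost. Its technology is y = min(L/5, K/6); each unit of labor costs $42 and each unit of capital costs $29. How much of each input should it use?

L* = 160, K* = 192

With a fixed-proportions technology, the cost-minimizing bundle uses no slack in either input: L/5 = K/6 = y.
So L = 5·32 = 160 and K = 6·32 = 192.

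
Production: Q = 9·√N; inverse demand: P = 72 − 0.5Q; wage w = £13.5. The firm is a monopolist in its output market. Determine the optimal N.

Marginal revenue from the inverse demand is MR = 72 − Q.
The marginal product is MP_N = 4.5·N^(-1/2).
A monopolist hires until marginal revenue product equals the wage: MR·MP_N = w.
At N, Q = 9·√N. Substituting and solving: (72 − 9·√N)·4.5·N^(-1/2) = 13.5 gives N = 36.

N* = 36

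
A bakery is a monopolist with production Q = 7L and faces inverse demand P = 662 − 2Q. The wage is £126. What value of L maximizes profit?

Marginal revenue from the inverse demand is MR = 662 − 4Q.
The marginal product is MP_L = 7.
A monopolist hires until marginal revenue product equals the wage: MR·MP_L = w.
(662 − 28L)·7 = 126, so L = 23.

L* = 23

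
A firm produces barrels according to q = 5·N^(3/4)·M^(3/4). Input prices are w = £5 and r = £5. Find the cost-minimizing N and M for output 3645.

N* = 81, M* = 81

Cost minimization requires the marginal rate of technical substitution to equal the input-price ratio: MP_N/MP_M = w/r.
Here MP_N/MP_M = (3/4)·(M/N)/(3/4) = (M/N). Setting this equal to 5/5 = 1 gives M = N.
Substituting into q = 3645: 5·N^(3/4)·(N)^(3/4) = 3645.
Solving, N = 81 and M = 81.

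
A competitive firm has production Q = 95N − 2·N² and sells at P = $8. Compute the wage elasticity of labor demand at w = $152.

From P·MP_N = w with MP_N = 95 − 4N, labor demand is N(w) = (95 − w/8)/4.
dN/dw = −1/(32) = -0.03125.
At w = 152, N = 19, so ε = (dN/dw)·(w/N) = (-0.03125)·(152/19) = -0.25.

ε = -0.25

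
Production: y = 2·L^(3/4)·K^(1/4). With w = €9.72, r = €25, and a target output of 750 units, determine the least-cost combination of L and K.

L* = 625, K* = 81

Cost minimization requires the marginal rate of technical substitution to equal the input-price ratio: MP_L/MP_K = w/r.
Here MP_L/MP_K = (3/4)·(K/L)/(1/4) = 3·(K/L). Setting this equal to 9.72/25 = 0.3888 gives K = 0.1296L.
Substituting into y = 750: 2·L^(3/4)·(0.1296L)^(1/4) = 750.
Solving, L = 625 and K = 81.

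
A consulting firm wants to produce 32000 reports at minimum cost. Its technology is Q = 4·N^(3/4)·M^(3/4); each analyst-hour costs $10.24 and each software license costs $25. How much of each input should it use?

N* = 625, M* = 256

Cost minimization requires the marginal rate of technical substitution to equal the input-price ratio: MP_N/MP_M = w/r.
Here MP_N/MP_M = (3/4)·(M/N)/(3/4) = (M/N). Setting this equal to 10.24/25 = 0.4096 gives M = 0.4096N.
Substituting into Q = 32000: 4·N^(3/4)·(0.4096N)^(3/4) = 32000.
Solving, N = 625 and M = 256.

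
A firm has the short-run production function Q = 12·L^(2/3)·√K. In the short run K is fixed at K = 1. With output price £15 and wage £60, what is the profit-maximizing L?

L* = 8

With K = 1, MP_L = (2/3)·12·L^(-1/3)·1^(1/2) = 8·L^(-1/3).
Profit maximization for a price taker requires P·MP_L = w: 15·8·L^(-1/3) = 60.
So L^(-1/3) = 0.5, which gives L = 8.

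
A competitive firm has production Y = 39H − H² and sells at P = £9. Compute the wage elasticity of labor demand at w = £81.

From P·MP_H = w with MP_H = 39 − 2H, labor demand is H(w) = (39 − w/9)/2.
dH/dw = −1/(18) = -1/18.
At w = 81, H = 15, so ε = (dH/dw)·(w/H) = (-1/18)·(81/15) = -0.3.

ε = -0.3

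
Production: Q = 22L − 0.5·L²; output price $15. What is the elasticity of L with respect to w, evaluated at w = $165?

ε = -1

From P·MP_L = w with MP_L = 22 − L, labor demand is L(w) = 22 − w/15.
dL/dw = −1/(15) = -1/15.
At w = 165, L = 11, so ε = (dL/dw)·(w/L) = (-1/15)·(165/11) = -1.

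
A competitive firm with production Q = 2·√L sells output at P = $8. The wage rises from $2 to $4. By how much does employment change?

ΔL = -12

From P·MP_L = w with MP_L = L^(-1/2), the labor demand is L(w) = (8/w)^(2).
At w = 2: L = 16. At w = 4: L = 4.
ΔL = 4 − 16 = -12.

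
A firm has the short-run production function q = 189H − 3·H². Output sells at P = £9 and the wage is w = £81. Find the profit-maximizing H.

H* = 30

The marginal product of H is MP_H = 189 − 6H.
A price-taking firm hires until the value of the marginal product equals the wage: P·MP_H = w, so 9·(189 − 6H) = 81.
Then 189 − 6H = 9, giving H = 30.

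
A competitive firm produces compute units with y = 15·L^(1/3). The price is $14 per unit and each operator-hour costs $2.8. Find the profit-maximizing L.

MP_L = (1/3)·15·L^(-2/3) = 5·L^(-2/3).
Profit maximization for a price taker requires P·MP_L = w: 14·5·L^(-2/3) = 2.8.
So L^(-2/3) = 0.04, which gives L = 125.

L* = 125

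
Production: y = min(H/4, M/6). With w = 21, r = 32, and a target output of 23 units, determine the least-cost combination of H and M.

With a fixed-proportions technology, the cost-minimizing bundle uses no slack in either input: H/4 = M/6 = y.
So H = 4·23 = 92 and M = 6·23 = 138.

H* = 92, M* = 138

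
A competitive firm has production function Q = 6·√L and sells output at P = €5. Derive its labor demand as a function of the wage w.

MP_L = (1/2)·6·L^(-1/2) = 3·L^(-1/2).
Setting P·MP_L = w: 15·L^(-1/2) = w.
Solving for L: L^(-1/2) = w/15, so L = (15/w)^(2).

L(w) = 225/w²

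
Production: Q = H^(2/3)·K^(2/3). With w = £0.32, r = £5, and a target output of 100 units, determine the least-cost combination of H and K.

Cost minimization requires the marginal rate of technical substitution to equal the input-price ratio: MP_H/MP_K = w/r.
Here MP_H/MP_K = (2/3)·(K/H)/(2/3) = (K/H). Setting this equal to 0.32/5 = 0.064 gives K = 0.064H.
Substituting into Q = 100: H^(2/3)·(0.064H)^(2/3) = 100.
Solving, H = 125 and K = 8.

H* = 125, K* = 8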